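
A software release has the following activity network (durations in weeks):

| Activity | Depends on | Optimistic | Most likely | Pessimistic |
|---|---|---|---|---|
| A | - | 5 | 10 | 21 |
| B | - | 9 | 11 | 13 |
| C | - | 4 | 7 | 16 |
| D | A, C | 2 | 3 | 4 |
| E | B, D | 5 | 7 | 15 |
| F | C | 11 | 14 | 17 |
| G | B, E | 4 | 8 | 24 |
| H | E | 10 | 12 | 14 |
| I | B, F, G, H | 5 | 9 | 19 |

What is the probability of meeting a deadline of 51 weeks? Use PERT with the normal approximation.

0.960

te_A = (5 + 4·10 + 21)/6 = 66/6 = 11; σ²_A = ((21−5)/6)² = 7.111
te_B = (9 + 4·11 + 13)/6 = 66/6 = 11; σ²_B = ((13−9)/6)² = 0.444
te_C = (4 + 4·7 + 16)/6 = 48/6 = 8; σ²_C = ((16−4)/6)² = 4.000
te_D = (2 + 4·3 + 4)/6 = 18/6 = 3; σ²_D = ((4−2)/6)² = 0.111
te_E = (5 + 4·7 + 15)/6 = 48/6 = 8; σ²_E = ((15−5)/6)² = 2.778
te_F = (11 + 4·14 + 17)/6 = 84/6 = 14; σ²_F = ((17−11)/6)² = 1.000
te_G = (4 + 4·8 + 24)/6 = 60/6 = 10; σ²_G = ((24−4)/6)² = 11.111
te_H = (10 + 4·12 + 14)/6 = 72/6 = 12; σ²_H = ((14−10)/6)² = 0.444
te_I = (5 + 4·9 + 19)/6 = 60/6 = 10; σ²_I = ((19−5)/6)² = 5.444

Forward pass:
ES_A = 0; EF_A = 11
ES_B = 0; EF_B = 11
ES_C = 0; EF_C = 8
ES_D = max(EF_A=11, EF_C=8) = 11; EF_D = 11+3 = 14
ES_E = max(EF_B=11, EF_D=14) = 14; EF_E = 14+8 = 22
ES_F = 8; EF_F = 8+14 = 22
ES_G = max(EF_B=11, EF_E=22) = 22; EF_G = 22+10 = 32
ES_H = 22; EF_H = 22+12 = 34
ES_I = max(EF_B=11, EF_F=22, EF_G=32, EF_H=34) = 34; EF_I = 34+10 = 44
Expected project duration μ = 44 weeks. Critical path: A → D → E → H → I.

Variance along critical path = 7.111 + 0.111 + 2.778 + 0.444 + 5.444 = 15.889; σ = √15.889 = 3.986 weeks.
Z = (51 − 44) / 3.986 = 1.756
P(T ≤ 51) = Φ(1.756) ≈ 0.960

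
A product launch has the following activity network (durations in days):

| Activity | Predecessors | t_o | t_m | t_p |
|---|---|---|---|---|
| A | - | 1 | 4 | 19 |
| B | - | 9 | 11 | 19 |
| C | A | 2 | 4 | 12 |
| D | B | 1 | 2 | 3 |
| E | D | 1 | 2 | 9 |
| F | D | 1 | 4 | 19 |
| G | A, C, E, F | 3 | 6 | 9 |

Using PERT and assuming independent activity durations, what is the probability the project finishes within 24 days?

0.289

te_A = (1 + 4·4 + 19)/6 = 36/6 = 6; σ²_A = ((19−1)/6)² = 9.000
te_B = (9 + 4·11 + 19)/6 = 72/6 = 12; σ²_B = ((19−9)/6)² = 2.778
te_C = (2 + 4·4 + 12)/6 = 30/6 = 5; σ²_C = ((12−2)/6)² = 2.778
te_D = (1 + 4·2 + 3)/6 = 12/6 = 2; σ²_D = ((3−1)/6)² = 0.111
te_E = (1 + 4·2 + 9)/6 = 18/6 = 3; σ²_E = ((9−1)/6)² = 1.778
te_F = (1 + 4·4 + 19)/6 = 36/6 = 6; σ²_F = ((19−1)/6)² = 9.000
te_G = (3 + 4·6 + 9)/6 = 36/6 = 6; σ²_G = ((9−3)/6)² = 1.000

Forward pass:
ES_A = 0; EF_A = 6
ES_B = 0; EF_B = 12
ES_C = 6; EF_C = 6+5 = 11
ES_D = 12; EF_D = 12+2 = 14
ES_E = 14; EF_E = 14+3 = 17
ES_F = 14; EF_F = 14+6 = 20
ES_G = max(EF_A=6, EF_C=11, EF_E=17, EF_F=20) = 20; EF_G = 20+6 = 26
Expected project duration μ = 26 days. Critical path: B → D → F → G.

Variance along critical path = 2.778 + 0.111 + 9.000 + 1.000 = 12.889; σ = √12.889 = 3.590 days.
Z = (24 − 26) / 3.590 = -0.557
P(T ≤ 24) = Φ(-0.557) ≈ 0.289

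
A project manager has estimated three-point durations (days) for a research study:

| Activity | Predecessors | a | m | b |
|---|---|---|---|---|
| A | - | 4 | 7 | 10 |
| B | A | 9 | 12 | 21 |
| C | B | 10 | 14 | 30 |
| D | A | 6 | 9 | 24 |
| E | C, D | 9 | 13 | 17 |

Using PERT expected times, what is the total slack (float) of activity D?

18 days

te_A = (4 + 4·7 + 10)/6 = 42/6 = 7
te_B = (9 + 4·12 + 21)/6 = 78/6 = 13
te_C = (10 + 4·14 + 30)/6 = 96/6 = 16
te_D = (6 + 4·9 + 24)/6 = 66/6 = 11
te_E = (9 + 4·13 + 17)/6 = 78/6 = 13

Forward pass:
ES_A = 0; EF_A = 7
ES_B = 7; EF_B = 7+13 = 20
ES_C = 20; EF_C = 20+16 = 36
ES_D = 7; EF_D = 7+11 = 18
ES_E = max(EF_C=36, EF_D=18) = 36; EF_E = 36+13 = 49
Expected project duration μ = 49 days. Critical path: A → B → C → E.

Backward pass:
LF_E = 49; LS_E = 49−13 = 36
LF_D = LS_E = 36; LS_D = 36−11 = 25
LF_C = LS_E = 36; LS_C = 36−16 = 20
LF_B = LS_C = 20; LS_B = 20−13 = 7
LF_A = min(LS_B=7, LS_D=25) = 7; LS_A = 7−7 = 0
Slack_D = LS_D − ES_D = 25 − 7 = 18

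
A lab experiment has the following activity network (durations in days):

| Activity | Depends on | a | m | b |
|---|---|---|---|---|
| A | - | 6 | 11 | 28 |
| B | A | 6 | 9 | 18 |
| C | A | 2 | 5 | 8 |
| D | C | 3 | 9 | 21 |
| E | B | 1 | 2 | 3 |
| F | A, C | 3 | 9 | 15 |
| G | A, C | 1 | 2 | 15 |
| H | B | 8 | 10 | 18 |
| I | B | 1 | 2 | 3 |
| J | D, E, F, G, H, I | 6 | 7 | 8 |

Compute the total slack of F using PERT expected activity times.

te_A = (6 + 4·11 + 28)/6 = 78/6 = 13
te_B = (6 + 4·9 + 18)/6 = 60/6 = 10
te_C = (2 + 4·5 + 8)/6 = 30/6 = 5
te_D = (3 + 4·9 + 21)/6 = 60/6 = 10
te_E = (1 + 4·2 + 3)/6 = 12/6 = 2
te_F = (3 + 4·9 + 15)/6 = 54/6 = 9
te_G = (1 + 4·2 + 15)/6 = 24/6 = 4
te_H = (8 + 4·10 + 18)/6 = 66/6 = 11
te_I = (1 + 4·2 + 3)/6 = 12/6 = 2
te_J = (6 + 4·7 + 8)/6 = 42/6 = 7

Forward pass:
ES_A = 0; EF_A = 13
ES_B = 13; EF_B = 13+10 = 23
ES_C = 13; EF_C = 13+5 = 18
ES_D = 18; EF_D = 18+10 = 28
ES_E = 23; EF_E = 23+2 = 25
ES_F = max(EF_A=13, EF_C=18) = 18; EF_F = 18+9 = 27
ES_G = max(EF_A=13, EF_C=18) = 18; EF_G = 18+4 = 22
ES_H = 23; EF_H = 23+11 = 34
ES_I = 23; EF_I = 23+2 = 25
ES_J = max(EF_D=28, EF_E=25, EF_F=27, EF_G=22, EF_H=34, EF_I=25) = 34; EF_J = 34+7 = 41
Expected project duration μ = 41 days. Critical path: A → B → H → J.

Backward pass:
LF_J = 41; LS_J = 41−7 = 34
LF_I = LS_J = 34; LS_I = 34−2 = 32
LF_H = LS_J = 34; LS_H = 34−11 = 23
LF_G = LS_J = 34; LS_G = 34−4 = 30
LF_F = LS_J = 34; LS_F = 34−9 = 25
LF_E = LS_J = 34; LS_E = 34−2 = 32
LF_D = LS_J = 34; LS_D = 34−10 = 24
LF_C = min(LS_D=24, LS_F=25, LS_G=30) = 24; LS_C = 24−5 = 19
LF_B = min(LS_E=32, LS_H=23, LS_I=32) = 23; LS_B = 23−10 = 13
LF_A = min(LS_B=13, LS_C=19, LS_F=25, LS_G=30) = 13; LS_A = 13−13 = 0
Slack_F = LS_F − ES_F = 25 − 18 = 7

7 days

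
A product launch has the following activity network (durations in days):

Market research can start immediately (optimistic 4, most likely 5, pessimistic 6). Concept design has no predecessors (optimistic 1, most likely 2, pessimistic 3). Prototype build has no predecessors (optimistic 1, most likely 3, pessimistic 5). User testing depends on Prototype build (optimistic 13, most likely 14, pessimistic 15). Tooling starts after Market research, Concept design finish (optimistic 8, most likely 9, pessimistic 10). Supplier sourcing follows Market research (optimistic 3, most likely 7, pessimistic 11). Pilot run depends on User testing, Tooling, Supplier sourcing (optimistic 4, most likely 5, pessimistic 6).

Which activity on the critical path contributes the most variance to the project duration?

te_Market research = (4 + 4·5 + 6)/6 = 30/6 = 5; σ²_Market research = ((6−4)/6)² = 0.111
te_Concept design = (1 + 4·2 + 3)/6 = 12/6 = 2; σ²_Concept design = ((3−1)/6)² = 0.111
te_Prototype build = (1 + 4·3 + 5)/6 = 18/6 = 3; σ²_Prototype build = ((5−1)/6)² = 0.444
te_User testing = (13 + 4·14 + 15)/6 = 84/6 = 14; σ²_User testing = ((15−13)/6)² = 0.111
te_Tooling = (8 + 4·9 + 10)/6 = 54/6 = 9; σ²_Tooling = ((10−8)/6)² = 0.111
te_Supplier sourcing = (3 + 4·7 + 11)/6 = 42/6 = 7; σ²_Supplier sourcing = ((11−3)/6)² = 1.778
te_Pilot run = (4 + 4·5 + 6)/6 = 30/6 = 5; σ²_Pilot run = ((6−4)/6)² = 0.111

Forward pass:
ES_Market research = 0; EF_Market research = 5
ES_Concept design = 0; EF_Concept design = 2
ES_Prototype build = 0; EF_Prototype build = 3
ES_User testing = 3; EF_User testing = 3+14 = 17
ES_Tooling = max(EF_Market research=5, EF_Concept design=2) = 5; EF_Tooling = 5+9 = 14
ES_Supplier sourcing = 5; EF_Supplier sourcing = 5+7 = 12
ES_Pilot run = max(EF_User testing=17, EF_Tooling=14, EF_Supplier sourcing=12) = 17; EF_Pilot run = 17+5 = 22
Expected project duration μ = 22 days. Critical path: Prototype build → User testing → Pilot run.

Variances on critical path: σ²_Prototype build=0.444, σ²_User testing=0.111, σ²_Pilot run=0.111.
Largest is σ²_Prototype build = 0.444.

Prototype build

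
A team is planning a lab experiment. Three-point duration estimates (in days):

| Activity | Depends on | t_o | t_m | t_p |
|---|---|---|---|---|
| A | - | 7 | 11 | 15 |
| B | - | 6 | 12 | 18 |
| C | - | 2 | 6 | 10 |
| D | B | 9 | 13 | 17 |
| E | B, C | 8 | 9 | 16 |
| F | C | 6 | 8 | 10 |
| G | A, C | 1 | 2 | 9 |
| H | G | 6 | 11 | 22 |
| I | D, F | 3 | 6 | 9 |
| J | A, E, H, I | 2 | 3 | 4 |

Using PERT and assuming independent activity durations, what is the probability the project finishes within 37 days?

te_A = (7 + 4·11 + 15)/6 = 66/6 = 11; σ²_A = ((15−7)/6)² = 1.778
te_B = (6 + 4·12 + 18)/6 = 72/6 = 12; σ²_B = ((18−6)/6)² = 4.000
te_C = (2 + 4·6 + 10)/6 = 36/6 = 6; σ²_C = ((10−2)/6)² = 1.778
te_D = (9 + 4·13 + 17)/6 = 78/6 = 13; σ²_D = ((17−9)/6)² = 1.778
te_E = (8 + 4·9 + 16)/6 = 60/6 = 10; σ²_E = ((16−8)/6)² = 1.778
te_F = (6 + 4·8 + 10)/6 = 48/6 = 8; σ²_F = ((10−6)/6)² = 0.444
te_G = (1 + 4·2 + 9)/6 = 18/6 = 3; σ²_G = ((9−1)/6)² = 1.778
te_H = (6 + 4·11 + 22)/6 = 72/6 = 12; σ²_H = ((22−6)/6)² = 7.111
te_I = (3 + 4·6 + 9)/6 = 36/6 = 6; σ²_I = ((9−3)/6)² = 1.000
te_J = (2 + 4·3 + 4)/6 = 18/6 = 3; σ²_J = ((4−2)/6)² = 0.111

Forward pass:
ES_A = 0; EF_A = 11
ES_B = 0; EF_B = 12
ES_C = 0; EF_C = 6
ES_D = 12; EF_D = 12+13 = 25
ES_E = max(EF_B=12, EF_C=6) = 12; EF_E = 12+10 = 22
ES_F = 6; EF_F = 6+8 = 14
ES_G = max(EF_A=11, EF_C=6) = 11; EF_G = 11+3 = 14
ES_H = 14; EF_H = 14+12 = 26
ES_I = max(EF_D=25, EF_F=14) = 25; EF_I = 25+6 = 31
ES_J = max(EF_A=11, EF_E=22, EF_H=26, EF_I=31) = 31; EF_J = 31+3 = 34
Expected project duration μ = 34 days. Critical path: B → D → I → J.

Variance along critical path = 4.000 + 1.778 + 1.000 + 0.111 = 6.889; σ = √6.889 = 2.625 days.
Z = (37 − 34) / 2.625 = 1.143
P(T ≤ 37) = Φ(1.143) ≈ 0.873

0.873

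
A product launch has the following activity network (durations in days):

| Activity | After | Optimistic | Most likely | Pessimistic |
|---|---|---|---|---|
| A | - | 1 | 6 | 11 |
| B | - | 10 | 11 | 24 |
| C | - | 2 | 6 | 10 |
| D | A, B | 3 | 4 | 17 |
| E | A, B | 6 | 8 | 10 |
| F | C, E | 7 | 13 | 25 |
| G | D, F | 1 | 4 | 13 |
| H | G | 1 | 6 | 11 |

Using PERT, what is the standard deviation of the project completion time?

4.65 days

te_A = (1 + 4·6 + 11)/6 = 36/6 = 6; σ²_A = ((11−1)/6)² = 2.778
te_B = (10 + 4·11 + 24)/6 = 78/6 = 13; σ²_B = ((24−10)/6)² = 5.444
te_C = (2 + 4·6 + 10)/6 = 36/6 = 6; σ²_C = ((10−2)/6)² = 1.778
te_D = (3 + 4·4 + 17)/6 = 36/6 = 6; σ²_D = ((17−3)/6)² = 5.444
te_E = (6 + 4·8 + 10)/6 = 48/6 = 8; σ²_E = ((10−6)/6)² = 0.444
te_F = (7 + 4·13 + 25)/6 = 84/6 = 14; σ²_F = ((25−7)/6)² = 9.000
te_G = (1 + 4·4 + 13)/6 = 30/6 = 5; σ²_G = ((13−1)/6)² = 4.000
te_H = (1 + 4·6 + 11)/6 = 36/6 = 6; σ²_H = ((11−1)/6)² = 2.778

Forward pass:
ES_A = 0; EF_A = 6
ES_B = 0; EF_B = 13
ES_C = 0; EF_C = 6
ES_D = max(EF_A=6, EF_B=13) = 13; EF_D = 13+6 = 19
ES_E = max(EF_A=6, EF_B=13) = 13; EF_E = 13+8 = 21
ES_F = max(EF_C=6, EF_E=21) = 21; EF_F = 21+14 = 35
ES_G = max(EF_D=19, EF_F=35) = 35; EF_G = 35+5 = 40
ES_H = 40; EF_H = 40+6 = 46
Expected project duration μ = 46 days. Critical path: B → E → F → G → H.

Variance along critical path = 5.444 + 0.444 + 9.000 + 4.000 + 2.778 = 21.667
σ = √21.667 = 4.655 days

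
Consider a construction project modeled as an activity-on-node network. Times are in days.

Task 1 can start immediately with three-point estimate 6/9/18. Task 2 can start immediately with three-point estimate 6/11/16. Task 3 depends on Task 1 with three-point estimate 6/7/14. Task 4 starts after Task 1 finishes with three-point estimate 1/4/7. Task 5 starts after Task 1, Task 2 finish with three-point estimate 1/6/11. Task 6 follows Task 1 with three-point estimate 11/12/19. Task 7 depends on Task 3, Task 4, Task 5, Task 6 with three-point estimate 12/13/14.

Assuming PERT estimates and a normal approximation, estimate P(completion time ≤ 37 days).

0.660

te_Task 1 = (6 + 4·9 + 18)/6 = 60/6 = 10; σ²_Task 1 = ((18−6)/6)² = 4.000
te_Task 2 = (6 + 4·11 + 16)/6 = 66/6 = 11; σ²_Task 2 = ((16−6)/6)² = 2.778
te_Task 3 = (6 + 4·7 + 14)/6 = 48/6 = 8; σ²_Task 3 = ((14−6)/6)² = 1.778
te_Task 4 = (1 + 4·4 + 7)/6 = 24/6 = 4; σ²_Task 4 = ((7−1)/6)² = 1.000
te_Task 5 = (1 + 4·6 + 11)/6 = 36/6 = 6; σ²_Task 5 = ((11−1)/6)² = 2.778
te_Task 6 = (11 + 4·12 + 19)/6 = 78/6 = 13; σ²_Task 6 = ((19−11)/6)² = 1.778
te_Task 7 = (12 + 4·13 + 14)/6 = 78/6 = 13; σ²_Task 7 = ((14−12)/6)² = 0.111

Forward pass:
ES_Task 1 = 0; EF_Task 1 = 10
ES_Task 2 = 0; EF_Task 2 = 11
ES_Task 3 = 10; EF_Task 3 = 10+8 = 18
ES_Task 4 = 10; EF_Task 4 = 10+4 = 14
ES_Task 5 = max(EF_Task 1=10, EF_Task 2=11) = 11; EF_Task 5 = 11+6 = 17
ES_Task 6 = 10; EF_Task 6 = 10+13 = 23
ES_Task 7 = max(EF_Task 3=18, EF_Task 4=14, EF_Task 5=17, EF_Task 6=23) = 23; EF_Task 7 = 23+13 = 36
Expected project duration μ = 36 days. Critical path: Task 1 → Task 6 → Task 7.

Variance along critical path = 4.000 + 1.778 + 0.111 = 5.889; σ = √5.889 = 2.427 days.
Z = (37 − 36) / 2.427 = 0.412
P(T ≤ 37) = Φ(0.412) ≈ 0.660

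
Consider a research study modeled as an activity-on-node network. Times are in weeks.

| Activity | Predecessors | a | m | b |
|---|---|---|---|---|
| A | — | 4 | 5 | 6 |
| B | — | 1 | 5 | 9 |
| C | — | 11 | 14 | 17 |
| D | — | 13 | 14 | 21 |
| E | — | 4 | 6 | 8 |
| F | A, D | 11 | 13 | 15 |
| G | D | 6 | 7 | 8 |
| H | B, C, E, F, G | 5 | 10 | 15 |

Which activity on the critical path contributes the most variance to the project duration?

H

te_A = (4 + 4·5 + 6)/6 = 30/6 = 5; σ²_A = ((6−4)/6)² = 0.111
te_B = (1 + 4·5 + 9)/6 = 30/6 = 5; σ²_B = ((9−1)/6)² = 1.778
te_C = (11 + 4·14 + 17)/6 = 84/6 = 14; σ²_C = ((17−11)/6)² = 1.000
te_D = (13 + 4·14 + 21)/6 = 90/6 = 15; σ²_D = ((21−13)/6)² = 1.778
te_E = (4 + 4·6 + 8)/6 = 36/6 = 6; σ²_E = ((8−4)/6)² = 0.444
te_F = (11 + 4·13 + 15)/6 = 78/6 = 13; σ²_F = ((15−11)/6)² = 0.444
te_G = (6 + 4·7 + 8)/6 = 42/6 = 7; σ²_G = ((8−6)/6)² = 0.111
te_H = (5 + 4·10 + 15)/6 = 60/6 = 10; σ²_H = ((15−5)/6)² = 2.778

Forward pass:
ES_A = 0; EF_A = 5
ES_B = 0; EF_B = 5
ES_C = 0; EF_C = 14
ES_D = 0; EF_D = 15
ES_E = 0; EF_E = 6
ES_F = max(EF_A=5, EF_D=15) = 15; EF_F = 15+13 = 28
ES_G = 15; EF_G = 15+7 = 22
ES_H = max(EF_B=5, EF_C=14, EF_E=6, EF_F=28, EF_G=22) = 28; EF_H = 28+10 = 38
Expected project duration μ = 38 weeks. Critical path: D → F → H.

Variances on critical path: σ²_D=1.778, σ²_F=0.444, σ²_H=2.778.
Largest is σ²_H = 2.778.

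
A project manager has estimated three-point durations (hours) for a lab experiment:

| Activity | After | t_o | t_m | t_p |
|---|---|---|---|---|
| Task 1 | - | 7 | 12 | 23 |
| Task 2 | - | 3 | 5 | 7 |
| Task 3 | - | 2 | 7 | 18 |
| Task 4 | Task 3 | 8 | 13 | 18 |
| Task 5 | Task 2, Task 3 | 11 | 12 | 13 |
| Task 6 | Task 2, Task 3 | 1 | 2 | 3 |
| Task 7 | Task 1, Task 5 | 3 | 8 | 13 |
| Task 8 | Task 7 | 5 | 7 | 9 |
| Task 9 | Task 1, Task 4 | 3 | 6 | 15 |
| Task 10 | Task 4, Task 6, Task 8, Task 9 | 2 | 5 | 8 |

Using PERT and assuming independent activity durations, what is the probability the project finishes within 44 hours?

te_Task 1 = (7 + 4·12 + 23)/6 = 78/6 = 13; σ²_Task 1 = ((23−7)/6)² = 7.111
te_Task 2 = (3 + 4·5 + 7)/6 = 30/6 = 5; σ²_Task 2 = ((7−3)/6)² = 0.444
te_Task 3 = (2 + 4·7 + 18)/6 = 48/6 = 8; σ²_Task 3 = ((18−2)/6)² = 7.111
te_Task 4 = (8 + 4·13 + 18)/6 = 78/6 = 13; σ²_Task 4 = ((18−8)/6)² = 2.778
te_Task 5 = (11 + 4·12 + 13)/6 = 72/6 = 12; σ²_Task 5 = ((13−11)/6)² = 0.111
te_Task 6 = (1 + 4·2 + 3)/6 = 12/6 = 2; σ²_Task 6 = ((3−1)/6)² = 0.111
te_Task 7 = (3 + 4·8 + 13)/6 = 48/6 = 8; σ²_Task 7 = ((13−3)/6)² = 2.778
te_Task 8 = (5 + 4·7 + 9)/6 = 42/6 = 7; σ²_Task 8 = ((9−5)/6)² = 0.444
te_Task 9 = (3 + 4·6 + 15)/6 = 42/6 = 7; σ²_Task 9 = ((15−3)/6)² = 4.000
te_Task 10 = (2 + 4·5 + 8)/6 = 30/6 = 5; σ²_Task 10 = ((8−2)/6)² = 1.000

Forward pass:
ES_Task 1 = 0; EF_Task 1 = 13
ES_Task 2 = 0; EF_Task 2 = 5
ES_Task 3 = 0; EF_Task 3 = 8
ES_Task 4 = 8; EF_Task 4 = 8+13 = 21
ES_Task 5 = max(EF_Task 2=5, EF_Task 3=8) = 8; EF_Task 5 = 8+12 = 20
ES_Task 6 = max(EF_Task 2=5, EF_Task 3=8) = 8; EF_Task 6 = 8+2 = 10
ES_Task 7 = max(EF_Task 1=13, EF_Task 5=20) = 20; EF_Task 7 = 20+8 = 28
ES_Task 8 = 28; EF_Task 8 = 28+7 = 35
ES_Task 9 = max(EF_Task 1=13, EF_Task 4=21) = 21; EF_Task 9 = 21+7 = 28
ES_Task 10 = max(EF_Task 4=21, EF_Task 6=10, EF_Task 8=35, EF_Task 9=28) = 35; EF_Task 10 = 35+5 = 40
Expected project duration μ = 40 hours. Critical path: Task 3 → Task 5 → Task 7 → Task 8 → Task 10.

Variance along critical path = 7.111 + 0.111 + 2.778 + 0.444 + 1.000 = 11.444; σ = √11.444 = 3.383 hours.
Z = (44 − 40) / 3.383 = 1.182
P(T ≤ 44) = Φ(1.182) ≈ 0.881

0.881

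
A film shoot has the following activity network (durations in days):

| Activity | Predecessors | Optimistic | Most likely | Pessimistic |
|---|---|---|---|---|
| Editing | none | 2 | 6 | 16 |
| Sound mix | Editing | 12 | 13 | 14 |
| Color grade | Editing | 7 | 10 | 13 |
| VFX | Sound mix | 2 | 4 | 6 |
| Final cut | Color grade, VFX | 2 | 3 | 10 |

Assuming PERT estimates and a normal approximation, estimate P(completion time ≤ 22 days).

te_Editing = (2 + 4·6 + 16)/6 = 42/6 = 7; σ²_Editing = ((16−2)/6)² = 5.444
te_Sound mix = (12 + 4·13 + 14)/6 = 78/6 = 13; σ²_Sound mix = ((14−12)/6)² = 0.111
te_Color grade = (7 + 4·10 + 13)/6 = 60/6 = 10; σ²_Color grade = ((13−7)/6)² = 1.000
te_VFX = (2 + 4·4 + 6)/6 = 24/6 = 4; σ²_VFX = ((6−2)/6)² = 0.444
te_Final cut = (2 + 4·3 + 10)/6 = 24/6 = 4; σ²_Final cut = ((10−2)/6)² = 1.778

Forward pass:
ES_Editing = 0; EF_Editing = 7
ES_Sound mix = 7; EF_Sound mix = 7+13 = 20
ES_Color grade = 7; EF_Color grade = 7+10 = 17
ES_VFX = 20; EF_VFX = 20+4 = 24
ES_Final cut = max(EF_Color grade=17, EF_VFX=24) = 24; EF_Final cut = 24+4 = 28
Expected project duration μ = 28 days. Critical path: Editing → Sound mix → VFX → Final cut.

Variance along critical path = 5.444 + 0.111 + 0.444 + 1.778 = 7.778; σ = √7.778 = 2.789 days.
Z = (22 − 28) / 2.789 = -2.151
P(T ≤ 22) = Φ(-2.151) ≈ 0.016

0.016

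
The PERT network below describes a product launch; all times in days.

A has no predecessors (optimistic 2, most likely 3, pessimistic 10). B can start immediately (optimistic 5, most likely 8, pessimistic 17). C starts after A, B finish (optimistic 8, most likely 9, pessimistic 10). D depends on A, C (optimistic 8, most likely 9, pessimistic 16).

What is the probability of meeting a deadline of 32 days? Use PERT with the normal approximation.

0.950

te_A = (2 + 4·3 + 10)/6 = 24/6 = 4; σ²_A = ((10−2)/6)² = 1.778
te_B = (5 + 4·8 + 17)/6 = 54/6 = 9; σ²_B = ((17−5)/6)² = 4.000
te_C = (8 + 4·9 + 10)/6 = 54/6 = 9; σ²_C = ((10−8)/6)² = 0.111
te_D = (8 + 4·9 + 16)/6 = 60/6 = 10; σ²_D = ((16−8)/6)² = 1.778

Forward pass:
ES_A = 0; EF_A = 4
ES_B = 0; EF_B = 9
ES_C = max(EF_A=4, EF_B=9) = 9; EF_C = 9+9 = 18
ES_D = max(EF_A=4, EF_C=18) = 18; EF_D = 18+10 = 28
Expected project duration μ = 28 days. Critical path: B → C → D.

Variance along critical path = 4.000 + 0.111 + 1.778 = 5.889; σ = √5.889 = 2.427 days.
Z = (32 − 28) / 2.427 = 1.648
P(T ≤ 32) = Φ(1.648) ≈ 0.950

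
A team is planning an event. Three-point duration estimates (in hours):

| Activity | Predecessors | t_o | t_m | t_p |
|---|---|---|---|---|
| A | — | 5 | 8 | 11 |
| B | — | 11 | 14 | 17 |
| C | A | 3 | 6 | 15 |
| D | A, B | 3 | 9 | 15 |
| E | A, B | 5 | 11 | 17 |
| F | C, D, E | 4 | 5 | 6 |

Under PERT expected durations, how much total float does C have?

te_A = (5 + 4·8 + 11)/6 = 48/6 = 8
te_B = (11 + 4·14 + 17)/6 = 84/6 = 14
te_C = (3 + 4·6 + 15)/6 = 42/6 = 7
te_D = (3 + 4·9 + 15)/6 = 54/6 = 9
te_E = (5 + 4·11 + 17)/6 = 66/6 = 11
te_F = (4 + 4·5 + 6)/6 = 30/6 = 5

Forward pass:
ES_A = 0; EF_A = 8
ES_B = 0; EF_B = 14
ES_C = 8; EF_C = 8+7 = 15
ES_D = max(EF_A=8, EF_B=14) = 14; EF_D = 14+9 = 23
ES_E = max(EF_A=8, EF_B=14) = 14; EF_E = 14+11 = 25
ES_F = max(EF_C=15, EF_D=23, EF_E=25) = 25; EF_F = 25+5 = 30
Expected project duration μ = 30 hours. Critical path: B → E → F.

Backward pass:
LF_F = 30; LS_F = 30−5 = 25
LF_E = LS_F = 25; LS_E = 25−11 = 14
LF_D = LS_F = 25; LS_D = 25−9 = 16
LF_C = LS_F = 25; LS_C = 25−7 = 18
LF_B = min(LS_D=16, LS_E=14) = 14; LS_B = 14−14 = 0
LF_A = min(LS_C=18, LS_D=16, LS_E=14) = 14; LS_A = 14−8 = 6
Slack_C = LS_C − ES_C = 18 − 8 = 10

10 hours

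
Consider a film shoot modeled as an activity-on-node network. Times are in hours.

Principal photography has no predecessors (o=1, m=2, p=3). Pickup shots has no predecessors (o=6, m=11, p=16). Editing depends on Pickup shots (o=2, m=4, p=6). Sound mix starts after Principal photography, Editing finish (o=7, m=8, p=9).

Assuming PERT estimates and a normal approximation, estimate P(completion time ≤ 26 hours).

0.950

te_Principal photography = (1 + 4·2 + 3)/6 = 12/6 = 2; σ²_Principal photography = ((3−1)/6)² = 0.111
te_Pickup shots = (6 + 4·11 + 16)/6 = 66/6 = 11; σ²_Pickup shots = ((16−6)/6)² = 2.778
te_Editing = (2 + 4·4 + 6)/6 = 24/6 = 4; σ²_Editing = ((6−2)/6)² = 0.444
te_Sound mix = (7 + 4·8 + 9)/6 = 48/6 = 8; σ²_Sound mix = ((9−7)/6)² = 0.111

Forward pass:
ES_Principal photography = 0; EF_Principal photography = 2
ES_Pickup shots = 0; EF_Pickup shots = 11
ES_Editing = 11; EF_Editing = 11+4 = 15
ES_Sound mix = max(EF_Principal photography=2, EF_Editing=15) = 15; EF_Sound mix = 15+8 = 23
Expected project duration μ = 23 hours. Critical path: Pickup shots → Editing → Sound mix.

Variance along critical path = 2.778 + 0.444 + 0.111 = 3.333; σ = √3.333 = 1.826 hours.
Z = (26 − 23) / 1.826 = 1.643
P(T ≤ 26) = Φ(1.643) ≈ 0.950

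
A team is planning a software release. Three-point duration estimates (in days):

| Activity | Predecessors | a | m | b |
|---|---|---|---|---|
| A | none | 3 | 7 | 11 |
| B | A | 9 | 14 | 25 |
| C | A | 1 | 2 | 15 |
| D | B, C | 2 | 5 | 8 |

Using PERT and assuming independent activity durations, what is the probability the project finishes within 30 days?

0.830

te_A = (3 + 4·7 + 11)/6 = 42/6 = 7; σ²_A = ((11−3)/6)² = 1.778
te_B = (9 + 4·14 + 25)/6 = 90/6 = 15; σ²_B = ((25−9)/6)² = 7.111
te_C = (1 + 4·2 + 15)/6 = 24/6 = 4; σ²_C = ((15−1)/6)² = 5.444
te_D = (2 + 4·5 + 8)/6 = 30/6 = 5; σ²_D = ((8−2)/6)² = 1.000

Forward pass:
ES_A = 0; EF_A = 7
ES_B = 7; EF_B = 7+15 = 22
ES_C = 7; EF_C = 7+4 = 11
ES_D = max(EF_B=22, EF_C=11) = 22; EF_D = 22+5 = 27
Expected project duration μ = 27 days. Critical path: A → B → D.

Variance along critical path = 1.778 + 7.111 + 1.000 = 9.889; σ = √9.889 = 3.145 days.
Z = (30 − 27) / 3.145 = 0.954
P(T ≤ 30) = Φ(0.954) ≈ 0.830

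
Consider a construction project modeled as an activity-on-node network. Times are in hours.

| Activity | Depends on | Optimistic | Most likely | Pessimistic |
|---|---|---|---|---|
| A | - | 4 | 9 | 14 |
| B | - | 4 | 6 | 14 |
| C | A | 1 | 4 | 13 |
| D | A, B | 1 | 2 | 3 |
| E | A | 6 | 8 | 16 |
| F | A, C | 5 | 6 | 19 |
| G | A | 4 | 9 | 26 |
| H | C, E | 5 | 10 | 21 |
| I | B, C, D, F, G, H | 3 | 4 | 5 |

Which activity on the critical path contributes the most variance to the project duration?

te_A = (4 + 4·9 + 14)/6 = 54/6 = 9; σ²_A = ((14−4)/6)² = 2.778
te_B = (4 + 4·6 + 14)/6 = 42/6 = 7; σ²_B = ((14−4)/6)² = 2.778
te_C = (1 + 4·4 + 13)/6 = 30/6 = 5; σ²_C = ((13−1)/6)² = 4.000
te_D = (1 + 4·2 + 3)/6 = 12/6 = 2; σ²_D = ((3−1)/6)² = 0.111
te_E = (6 + 4·8 + 16)/6 = 54/6 = 9; σ²_E = ((16−6)/6)² = 2.778
te_F = (5 + 4·6 + 19)/6 = 48/6 = 8; σ²_F = ((19−5)/6)² = 5.444
te_G = (4 + 4·9 + 26)/6 = 66/6 = 11; σ²_G = ((26−4)/6)² = 13.444
te_H = (5 + 4·10 + 21)/6 = 66/6 = 11; σ²_H = ((21−5)/6)² = 7.111
te_I = (3 + 4·4 + 5)/6 = 24/6 = 4; σ²_I = ((5−3)/6)² = 0.111

Forward pass:
ES_A = 0; EF_A = 9
ES_B = 0; EF_B = 7
ES_C = 9; EF_C = 9+5 = 14
ES_D = max(EF_A=9, EF_B=7) = 9; EF_D = 9+2 = 11
ES_E = 9; EF_E = 9+9 = 18
ES_F = max(EF_A=9, EF_C=14) = 14; EF_F = 14+8 = 22
ES_G = 9; EF_G = 9+11 = 20
ES_H = max(EF_C=14, EF_E=18) = 18; EF_H = 18+11 = 29
ES_I = max(EF_B=7, EF_C=14, EF_D=11, EF_F=22, EF_G=20, EF_H=29) = 29; EF_I = 29+4 = 33
Expected project duration μ = 33 hours. Critical path: A → E → H → I.

Variances on critical path: σ²_A=2.778, σ²_E=2.778, σ²_H=7.111, σ²_I=0.111.
Largest is σ²_H = 7.111.

H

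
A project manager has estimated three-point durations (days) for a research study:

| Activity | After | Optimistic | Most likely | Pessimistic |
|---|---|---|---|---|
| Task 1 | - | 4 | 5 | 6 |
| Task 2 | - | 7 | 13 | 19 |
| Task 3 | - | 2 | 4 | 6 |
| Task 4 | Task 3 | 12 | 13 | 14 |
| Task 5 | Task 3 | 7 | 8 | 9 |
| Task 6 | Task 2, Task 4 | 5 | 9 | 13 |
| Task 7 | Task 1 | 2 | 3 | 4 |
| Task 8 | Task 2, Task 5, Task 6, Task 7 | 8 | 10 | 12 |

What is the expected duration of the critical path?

te_Task 1 = (4 + 4·5 + 6)/6 = 30/6 = 5
te_Task 2 = (7 + 4·13 + 19)/6 = 78/6 = 13
te_Task 3 = (2 + 4·4 + 6)/6 = 24/6 = 4
te_Task 4 = (12 + 4·13 + 14)/6 = 78/6 = 13
te_Task 5 = (7 + 4·8 + 9)/6 = 48/6 = 8
te_Task 6 = (5 + 4·9 + 13)/6 = 54/6 = 9
te_Task 7 = (2 + 4·3 + 4)/6 = 18/6 = 3
te_Task 8 = (8 + 4·10 + 12)/6 = 60/6 = 10

Forward pass:
ES_Task 1 = 0; EF_Task 1 = 5
ES_Task 2 = 0; EF_Task 2 = 13
ES_Task 3 = 0; EF_Task 3 = 4
ES_Task 4 = 4; EF_Task 4 = 4+13 = 17
ES_Task 5 = 4; EF_Task 5 = 4+8 = 12
ES_Task 6 = max(EF_Task 2=13, EF_Task 4=17) = 17; EF_Task 6 = 17+9 = 26
ES_Task 7 = 5; EF_Task 7 = 5+3 = 8
ES_Task 8 = max(EF_Task 2=13, EF_Task 5=12, EF_Task 6=26, EF_Task 7=8) = 26; EF_Task 8 = 26+10 = 36
Expected project duration μ = 36 days. Critical path: Task 3 → Task 4 → Task 6 → Task 8.

36 days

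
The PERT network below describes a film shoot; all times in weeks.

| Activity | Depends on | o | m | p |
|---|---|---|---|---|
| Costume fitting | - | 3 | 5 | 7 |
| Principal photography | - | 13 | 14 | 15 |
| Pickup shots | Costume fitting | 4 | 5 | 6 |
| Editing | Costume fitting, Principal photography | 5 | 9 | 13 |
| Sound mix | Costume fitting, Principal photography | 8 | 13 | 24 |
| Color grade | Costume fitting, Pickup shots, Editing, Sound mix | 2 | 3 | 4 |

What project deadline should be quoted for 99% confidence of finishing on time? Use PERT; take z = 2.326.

37.3 weeks

te_Costume fitting = (3 + 4·5 + 7)/6 = 30/6 = 5; σ²_Costume fitting = ((7−3)/6)² = 0.444
te_Principal photography = (13 + 4·14 + 15)/6 = 84/6 = 14; σ²_Principal photography = ((15−13)/6)² = 0.111
te_Pickup shots = (4 + 4·5 + 6)/6 = 30/6 = 5; σ²_Pickup shots = ((6−4)/6)² = 0.111
te_Editing = (5 + 4·9 + 13)/6 = 54/6 = 9; σ²_Editing = ((13−5)/6)² = 1.778
te_Sound mix = (8 + 4·13 + 24)/6 = 84/6 = 14; σ²_Sound mix = ((24−8)/6)² = 7.111
te_Color grade = (2 + 4·3 + 4)/6 = 18/6 = 3; σ²_Color grade = ((4−2)/6)² = 0.111

Forward pass:
ES_Costume fitting = 0; EF_Costume fitting = 5
ES_Principal photography = 0; EF_Principal photography = 14
ES_Pickup shots = 5; EF_Pickup shots = 5+5 = 10
ES_Editing = max(EF_Costume fitting=5, EF_Principal photography=14) = 14; EF_Editing = 14+9 = 23
ES_Sound mix = max(EF_Costume fitting=5, EF_Principal photography=14) = 14; EF_Sound mix = 14+14 = 28
ES_Color grade = max(EF_Costume fitting=5, EF_Pickup shots=10, EF_Editing=23, EF_Sound mix=28) = 28; EF_Color grade = 28+3 = 31
Expected project duration μ = 31 weeks. Critical path: Principal photography → Sound mix → Color grade.

Variance along critical path = 0.111 + 7.111 + 0.111 = 7.333; σ = 2.708 weeks.
D = μ + z·σ = 31 + 2.326·2.708 = 37.3 weeks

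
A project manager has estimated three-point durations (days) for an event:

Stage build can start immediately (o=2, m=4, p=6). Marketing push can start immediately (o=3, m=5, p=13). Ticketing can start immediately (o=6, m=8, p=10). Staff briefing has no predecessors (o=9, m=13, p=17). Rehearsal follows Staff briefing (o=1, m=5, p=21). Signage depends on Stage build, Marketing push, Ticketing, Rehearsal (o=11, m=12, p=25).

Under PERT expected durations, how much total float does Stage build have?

te_Stage build = (2 + 4·4 + 6)/6 = 24/6 = 4
te_Marketing push = (3 + 4·5 + 13)/6 = 36/6 = 6
te_Ticketing = (6 + 4·8 + 10)/6 = 48/6 = 8
te_Staff briefing = (9 + 4·13 + 17)/6 = 78/6 = 13
te_Rehearsal = (1 + 4·5 + 21)/6 = 42/6 = 7
te_Signage = (11 + 4·12 + 25)/6 = 84/6 = 14

Forward pass:
ES_Stage build = 0; EF_Stage build = 4
ES_Marketing push = 0; EF_Marketing push = 6
ES_Ticketing = 0; EF_Ticketing = 8
ES_Staff briefing = 0; EF_Staff briefing = 13
ES_Rehearsal = 13; EF_Rehearsal = 13+7 = 20
ES_Signage = max(EF_Stage build=4, EF_Marketing push=6, EF_Ticketing=8, EF_Rehearsal=20) = 20; EF_Signage = 20+14 = 34
Expected project duration μ = 34 days. Critical path: Staff briefing → Rehearsal → Signage.

Backward pass:
LF_Signage = 34; LS_Signage = 34−14 = 20
LF_Rehearsal = LS_Signage = 20; LS_Rehearsal = 20−7 = 13
LF_Staff briefing = LS_Rehearsal = 13; LS_Staff briefing = 13−13 = 0
LF_Ticketing = LS_Signage = 20; LS_Ticketing = 20−8 = 12
LF_Marketing push = LS_Signage = 20; LS_Marketing push = 20−6 = 14
LF_Stage build = LS_Signage = 20; LS_Stage build = 20−4 = 16
Slack_Stage build = LS_Stage build − ES_Stage build = 16 − 0 = 16

16 days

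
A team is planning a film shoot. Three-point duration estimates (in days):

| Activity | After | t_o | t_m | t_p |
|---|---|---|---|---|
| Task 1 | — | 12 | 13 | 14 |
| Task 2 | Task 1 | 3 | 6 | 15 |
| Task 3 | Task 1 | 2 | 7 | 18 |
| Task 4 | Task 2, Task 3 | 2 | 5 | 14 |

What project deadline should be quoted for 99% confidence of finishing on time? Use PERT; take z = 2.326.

te_Task 1 = (12 + 4·13 + 14)/6 = 78/6 = 13; σ²_Task 1 = ((14−12)/6)² = 0.111
te_Task 2 = (3 + 4·6 + 15)/6 = 42/6 = 7; σ²_Task 2 = ((15−3)/6)² = 4.000
te_Task 3 = (2 + 4·7 + 18)/6 = 48/6 = 8; σ²_Task 3 = ((18−2)/6)² = 7.111
te_Task 4 = (2 + 4·5 + 14)/6 = 36/6 = 6; σ²_Task 4 = ((14−2)/6)² = 4.000

Forward pass:
ES_Task 1 = 0; EF_Task 1 = 13
ES_Task 2 = 13; EF_Task 2 = 13+7 = 20
ES_Task 3 = 13; EF_Task 3 = 13+8 = 21
ES_Task 4 = max(EF_Task 2=20, EF_Task 3=21) = 21; EF_Task 4 = 21+6 = 27
Expected project duration μ = 27 days. Critical path: Task 1 → Task 3 → Task 4.

Variance along critical path = 0.111 + 7.111 + 4.000 = 11.222; σ = 3.350 days.
D = μ + z·σ = 27 + 2.326·3.350 = 34.8 days

34.8 days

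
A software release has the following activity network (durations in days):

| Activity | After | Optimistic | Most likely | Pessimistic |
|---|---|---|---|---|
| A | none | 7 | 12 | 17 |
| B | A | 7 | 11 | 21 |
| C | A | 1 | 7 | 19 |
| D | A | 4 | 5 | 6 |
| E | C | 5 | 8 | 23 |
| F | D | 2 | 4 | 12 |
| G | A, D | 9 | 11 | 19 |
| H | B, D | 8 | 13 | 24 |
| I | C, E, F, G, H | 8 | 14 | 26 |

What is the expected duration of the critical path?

53 days

te_A = (7 + 4·12 + 17)/6 = 72/6 = 12
te_B = (7 + 4·11 + 21)/6 = 72/6 = 12
te_C = (1 + 4·7 + 19)/6 = 48/6 = 8
te_D = (4 + 4·5 + 6)/6 = 30/6 = 5
te_E = (5 + 4·8 + 23)/6 = 60/6 = 10
te_F = (2 + 4·4 + 12)/6 = 30/6 = 5
te_G = (9 + 4·11 + 19)/6 = 72/6 = 12
te_H = (8 + 4·13 + 24)/6 = 84/6 = 14
te_I = (8 + 4·14 + 26)/6 = 90/6 = 15

Forward pass:
ES_A = 0; EF_A = 12
ES_B = 12; EF_B = 12+12 = 24
ES_C = 12; EF_C = 12+8 = 20
ES_D = 12; EF_D = 12+5 = 17
ES_E = 20; EF_E = 20+10 = 30
ES_F = 17; EF_F = 17+5 = 22
ES_G = max(EF_A=12, EF_D=17) = 17; EF_G = 17+12 = 29
ES_H = max(EF_B=24, EF_D=17) = 24; EF_H = 24+14 = 38
ES_I = max(EF_C=20, EF_E=30, EF_F=22, EF_G=29, EF_H=38) = 38; EF_I = 38+15 = 53
Expected project duration μ = 53 days. Critical path: A → B → H → I.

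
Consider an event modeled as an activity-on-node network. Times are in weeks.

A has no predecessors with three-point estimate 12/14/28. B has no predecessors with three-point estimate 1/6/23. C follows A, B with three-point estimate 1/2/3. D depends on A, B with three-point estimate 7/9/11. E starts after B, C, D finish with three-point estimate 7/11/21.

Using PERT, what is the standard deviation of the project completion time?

3.61 weeks

te_A = (12 + 4·14 + 28)/6 = 96/6 = 16; σ²_A = ((28−12)/6)² = 7.111
te_B = (1 + 4·6 + 23)/6 = 48/6 = 8; σ²_B = ((23−1)/6)² = 13.444
te_C = (1 + 4·2 + 3)/6 = 12/6 = 2; σ²_C = ((3−1)/6)² = 0.111
te_D = (7 + 4·9 + 11)/6 = 54/6 = 9; σ²_D = ((11−7)/6)² = 0.444
te_E = (7 + 4·11 + 21)/6 = 72/6 = 12; σ²_E = ((21−7)/6)² = 5.444

Forward pass:
ES_A = 0; EF_A = 16
ES_B = 0; EF_B = 8
ES_C = max(EF_A=16, EF_B=8) = 16; EF_C = 16+2 = 18
ES_D = max(EF_A=16, EF_B=8) = 16; EF_D = 16+9 = 25
ES_E = max(EF_B=8, EF_C=18, EF_D=25) = 25; EF_E = 25+12 = 37
Expected project duration μ = 37 weeks. Critical path: A → D → E.

Variance along critical path = 7.111 + 0.444 + 5.444 = 13.000
σ = √13.000 = 3.606 weeks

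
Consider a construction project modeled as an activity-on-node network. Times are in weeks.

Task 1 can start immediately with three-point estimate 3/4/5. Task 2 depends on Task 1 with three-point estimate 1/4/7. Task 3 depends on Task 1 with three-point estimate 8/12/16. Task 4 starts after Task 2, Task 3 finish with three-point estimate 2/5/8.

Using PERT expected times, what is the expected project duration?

te_Task 1 = (3 + 4·4 + 5)/6 = 24/6 = 4
te_Task 2 = (1 + 4·4 + 7)/6 = 24/6 = 4
te_Task 3 = (8 + 4·12 + 16)/6 = 72/6 = 12
te_Task 4 = (2 + 4·5 + 8)/6 = 30/6 = 5

Forward pass:
ES_Task 1 = 0; EF_Task 1 = 4
ES_Task 2 = 4; EF_Task 2 = 4+4 = 8
ES_Task 3 = 4; EF_Task 3 = 4+12 = 16
ES_Task 4 = max(EF_Task 2=8, EF_Task 3=16) = 16; EF_Task 4 = 16+5 = 21
Expected project duration μ = 21 weeks. Critical path: Task 1 → Task 3 → Task 4.

21 weeks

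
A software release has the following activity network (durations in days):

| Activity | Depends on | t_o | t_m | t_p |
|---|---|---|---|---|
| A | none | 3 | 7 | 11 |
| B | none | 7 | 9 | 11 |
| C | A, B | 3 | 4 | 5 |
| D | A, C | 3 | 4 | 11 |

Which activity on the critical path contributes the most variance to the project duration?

D

te_A = (3 + 4·7 + 11)/6 = 42/6 = 7; σ²_A = ((11−3)/6)² = 1.778
te_B = (7 + 4·9 + 11)/6 = 54/6 = 9; σ²_B = ((11−7)/6)² = 0.444
te_C = (3 + 4·4 + 5)/6 = 24/6 = 4; σ²_C = ((5−3)/6)² = 0.111
te_D = (3 + 4·4 + 11)/6 = 30/6 = 5; σ²_D = ((11−3)/6)² = 1.778

Forward pass:
ES_A = 0; EF_A = 7
ES_B = 0; EF_B = 9
ES_C = max(EF_A=7, EF_B=9) = 9; EF_C = 9+4 = 13
ES_D = max(EF_A=7, EF_C=13) = 13; EF_D = 13+5 = 18
Expected project duration μ = 18 days. Critical path: B → C → D.

Variances on critical path: σ²_B=0.444, σ²_C=0.111, σ²_D=1.778.
Largest is σ²_D = 1.778.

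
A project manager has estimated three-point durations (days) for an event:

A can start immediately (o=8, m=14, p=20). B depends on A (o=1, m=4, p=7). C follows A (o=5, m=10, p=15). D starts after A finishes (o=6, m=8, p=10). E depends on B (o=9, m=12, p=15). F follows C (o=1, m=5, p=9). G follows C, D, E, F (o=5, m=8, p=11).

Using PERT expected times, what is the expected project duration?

38 days

te_A = (8 + 4·14 + 20)/6 = 84/6 = 14
te_B = (1 + 4·4 + 7)/6 = 24/6 = 4
te_C = (5 + 4·10 + 15)/6 = 60/6 = 10
te_D = (6 + 4·8 + 10)/6 = 48/6 = 8
te_E = (9 + 4·12 + 15)/6 = 72/6 = 12
te_F = (1 + 4·5 + 9)/6 = 30/6 = 5
te_G = (5 + 4·8 + 11)/6 = 48/6 = 8

Forward pass:
ES_A = 0; EF_A = 14
ES_B = 14; EF_B = 14+4 = 18
ES_C = 14; EF_C = 14+10 = 24
ES_D = 14; EF_D = 14+8 = 22
ES_E = 18; EF_E = 18+12 = 30
ES_F = 24; EF_F = 24+5 = 29
ES_G = max(EF_C=24, EF_D=22, EF_E=30, EF_F=29) = 30; EF_G = 30+8 = 38
Expected project duration μ = 38 days. Critical path: A → B → E → G.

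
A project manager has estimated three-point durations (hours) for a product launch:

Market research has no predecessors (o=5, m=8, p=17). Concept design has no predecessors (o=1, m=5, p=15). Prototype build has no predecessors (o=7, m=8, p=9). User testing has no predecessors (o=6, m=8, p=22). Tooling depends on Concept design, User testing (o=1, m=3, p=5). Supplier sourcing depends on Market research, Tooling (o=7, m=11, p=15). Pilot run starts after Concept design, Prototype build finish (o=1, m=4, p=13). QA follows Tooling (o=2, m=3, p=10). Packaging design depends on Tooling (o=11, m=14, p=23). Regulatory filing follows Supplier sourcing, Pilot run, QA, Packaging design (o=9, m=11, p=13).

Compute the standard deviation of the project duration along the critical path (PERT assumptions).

te_Market research = (5 + 4·8 + 17)/6 = 54/6 = 9; σ²_Market research = ((17−5)/6)² = 4.000
te_Concept design = (1 + 4·5 + 15)/6 = 36/6 = 6; σ²_Concept design = ((15−1)/6)² = 5.444
te_Prototype build = (7 + 4·8 + 9)/6 = 48/6 = 8; σ²_Prototype build = ((9−7)/6)² = 0.111
te_User testing = (6 + 4·8 + 22)/6 = 60/6 = 10; σ²_User testing = ((22−6)/6)² = 7.111
te_Tooling = (1 + 4·3 + 5)/6 = 18/6 = 3; σ²_Tooling = ((5−1)/6)² = 0.444
te_Supplier sourcing = (7 + 4·11 + 15)/6 = 66/6 = 11; σ²_Supplier sourcing = ((15−7)/6)² = 1.778
te_Pilot run = (1 + 4·4 + 13)/6 = 30/6 = 5; σ²_Pilot run = ((13−1)/6)² = 4.000
te_QA = (2 + 4·3 + 10)/6 = 24/6 = 4; σ²_QA = ((10−2)/6)² = 1.778
te_Packaging design = (11 + 4·14 + 23)/6 = 90/6 = 15; σ²_Packaging design = ((23−11)/6)² = 4.000
te_Regulatory filing = (9 + 4·11 + 13)/6 = 66/6 = 11; σ²_Regulatory filing = ((13−9)/6)² = 0.444

Forward pass:
ES_Market research = 0; EF_Market research = 9
ES_Concept design = 0; EF_Concept design = 6
ES_Prototype build = 0; EF_Prototype build = 8
ES_User testing = 0; EF_User testing = 10
ES_Tooling = max(EF_Concept design=6, EF_User testing=10) = 10; EF_Tooling = 10+3 = 13
ES_Supplier sourcing = max(EF_Market research=9, EF_Tooling=13) = 13; EF_Supplier sourcing = 13+11 = 24
ES_Pilot run = max(EF_Concept design=6, EF_Prototype build=8) = 8; EF_Pilot run = 8+5 = 13
ES_QA = 13; EF_QA = 13+4 = 17
ES_Packaging design = 13; EF_Packaging design = 13+15 = 28
ES_Regulatory filing = max(EF_Supplier sourcing=24, EF_Pilot run=13, EF_QA=17, EF_Packaging design=28) = 28; EF_Regulatory filing = 28+11 = 39
Expected project duration μ = 39 hours. Critical path: User testing → Tooling → Packaging design → Regulatory filing.

Variance along critical path = 7.111 + 0.444 + 4.000 + 0.444 = 12.000
σ = √12.000 = 3.464 hours

3.46 hours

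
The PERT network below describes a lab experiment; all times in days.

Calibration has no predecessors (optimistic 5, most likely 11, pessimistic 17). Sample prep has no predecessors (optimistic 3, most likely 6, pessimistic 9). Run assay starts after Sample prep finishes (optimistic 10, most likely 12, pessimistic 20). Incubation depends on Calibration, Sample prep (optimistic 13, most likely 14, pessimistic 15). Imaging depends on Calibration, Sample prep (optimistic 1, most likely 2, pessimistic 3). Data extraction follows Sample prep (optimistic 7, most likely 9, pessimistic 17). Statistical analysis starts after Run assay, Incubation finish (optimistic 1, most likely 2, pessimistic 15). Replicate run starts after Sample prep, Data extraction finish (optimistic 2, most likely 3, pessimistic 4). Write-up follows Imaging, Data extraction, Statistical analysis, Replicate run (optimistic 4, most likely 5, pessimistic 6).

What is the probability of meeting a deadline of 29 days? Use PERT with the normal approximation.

te_Calibration = (5 + 4·11 + 17)/6 = 66/6 = 11; σ²_Calibration = ((17−5)/6)² = 4.000
te_Sample prep = (3 + 4·6 + 9)/6 = 36/6 = 6; σ²_Sample prep = ((9−3)/6)² = 1.000
te_Run assay = (10 + 4·12 + 20)/6 = 78/6 = 13; σ²_Run assay = ((20−10)/6)² = 2.778
te_Incubation = (13 + 4·14 + 15)/6 = 84/6 = 14; σ²_Incubation = ((15−13)/6)² = 0.111
te_Imaging = (1 + 4·2 + 3)/6 = 12/6 = 2; σ²_Imaging = ((3−1)/6)² = 0.111
te_Data extraction = (7 + 4·9 + 17)/6 = 60/6 = 10; σ²_Data extraction = ((17−7)/6)² = 2.778
te_Statistical analysis = (1 + 4·2 + 15)/6 = 24/6 = 4; σ²_Statistical analysis = ((15−1)/6)² = 5.444
te_Replicate run = (2 + 4·3 + 4)/6 = 18/6 = 3; σ²_Replicate run = ((4−2)/6)² = 0.111
te_Write-up = (4 + 4·5 + 6)/6 = 30/6 = 5; σ²_Write-up = ((6−4)/6)² = 0.111

Forward pass:
ES_Calibration = 0; EF_Calibration = 11
ES_Sample prep = 0; EF_Sample prep = 6
ES_Run assay = 6; EF_Run assay = 6+13 = 19
ES_Incubation = max(EF_Calibration=11, EF_Sample prep=6) = 11; EF_Incubation = 11+14 = 25
ES_Imaging = max(EF_Calibration=11, EF_Sample prep=6) = 11; EF_Imaging = 11+2 = 13
ES_Data extraction = 6; EF_Data extraction = 6+10 = 16
ES_Statistical analysis = max(EF_Run assay=19, EF_Incubation=25) = 25; EF_Statistical analysis = 25+4 = 29
ES_Replicate run = max(EF_Sample prep=6, EF_Data extraction=16) = 16; EF_Replicate run = 16+3 = 19
ES_Write-up = max(EF_Imaging=13, EF_Data extraction=16, EF_Statistical analysis=29, EF_Replicate run=19) = 29; EF_Write-up = 29+5 = 34
Expected project duration μ = 34 days. Critical path: Calibration → Incubation → Statistical analysis → Write-up.

Variance along critical path = 4.000 + 0.111 + 5.444 + 0.111 = 9.667; σ = √9.667 = 3.109 days.
Z = (29 − 34) / 3.109 = -1.608
P(T ≤ 29) = Φ(-1.608) ≈ 0.054

0.054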